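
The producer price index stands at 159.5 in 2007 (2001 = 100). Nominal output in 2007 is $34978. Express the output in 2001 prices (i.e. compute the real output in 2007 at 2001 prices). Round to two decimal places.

Real = Nominal ÷ (Index/100) = 34978 ÷ (159.5/100)
     = 34978 ÷ 1.595 = 21929.7806

21929.78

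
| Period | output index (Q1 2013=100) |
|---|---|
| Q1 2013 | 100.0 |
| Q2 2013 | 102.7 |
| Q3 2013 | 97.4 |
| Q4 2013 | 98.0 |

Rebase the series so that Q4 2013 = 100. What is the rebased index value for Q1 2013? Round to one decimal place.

102.0

Rebased(Q1 2013) = 100.0 / 98.0 × 100 = 102.0408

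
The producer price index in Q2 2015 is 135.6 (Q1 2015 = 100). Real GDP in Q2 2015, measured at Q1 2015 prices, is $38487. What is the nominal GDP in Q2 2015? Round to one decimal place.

Nominal = Real × (Index/100) = 38487 × (135.6/100)
        = 38487 × 1.356 = 52188.3720

52188.4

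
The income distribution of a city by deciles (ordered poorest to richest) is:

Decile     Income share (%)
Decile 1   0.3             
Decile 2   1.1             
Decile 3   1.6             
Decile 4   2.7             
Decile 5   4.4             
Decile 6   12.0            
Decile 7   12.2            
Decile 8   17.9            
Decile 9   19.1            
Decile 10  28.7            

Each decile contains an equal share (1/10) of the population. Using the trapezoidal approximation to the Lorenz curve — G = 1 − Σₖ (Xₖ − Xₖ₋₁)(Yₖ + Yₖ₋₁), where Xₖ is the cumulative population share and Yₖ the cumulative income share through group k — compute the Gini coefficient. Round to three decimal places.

0.499

Cumulative income shares Yₖ: 0.0030, 0.0140, 0.0300, 0.0570, 0.1010, 0.2210, 0.3430, 0.5220, 0.7130, 1.0000
Σ (Xₖ−Xₖ₋₁)(Yₖ+Yₖ₋₁) = (1/10)(0.0030+0.0000) + (1/10)(0.0140+0.0030) + (1/10)(0.0300+0.0140) + (1/10)(0.0570+0.0300) + (1/10)(0.1010+0.0570) + (1/10)(0.2210+0.1010) + (1/10)(0.3430+0.2210) + (1/10)(0.5220+0.3430) + (1/10)(0.7130+0.5220) + (1/10)(1.0000+0.7130)
  = 0.0003 + 0.0017 + 0.0044 + 0.0087 + 0.0158 + 0.0322 + 0.0564 + 0.0865 + 0.1235 + 0.1713 = 0.5008
G = 1 − 0.5008 = 0.4992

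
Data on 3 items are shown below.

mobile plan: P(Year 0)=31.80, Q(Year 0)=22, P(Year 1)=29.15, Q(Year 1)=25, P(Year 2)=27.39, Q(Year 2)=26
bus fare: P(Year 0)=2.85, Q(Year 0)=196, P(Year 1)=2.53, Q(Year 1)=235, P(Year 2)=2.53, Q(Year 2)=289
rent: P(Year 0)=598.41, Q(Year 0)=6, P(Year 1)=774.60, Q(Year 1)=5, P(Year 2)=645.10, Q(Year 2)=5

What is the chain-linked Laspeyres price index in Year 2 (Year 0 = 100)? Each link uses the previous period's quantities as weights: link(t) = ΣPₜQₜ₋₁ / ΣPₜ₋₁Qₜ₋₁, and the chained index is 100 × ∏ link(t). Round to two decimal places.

103.43

Link Year 0→Year 1:
ΣP(Year 1)Q(Year 0) = 29.15×22 + 2.53×196 + 774.60×6 = 641.3 + 495.88 + 4647.6 = 5784.78
ΣP(Year 0)Q(Year 0) = 31.80×22 + 2.85×196 + 598.41×6 = 699.6 + 558.6 + 3590.46 = 4848.66
link = 5784.78/4848.66 = 1.193068
Link Year 1→Year 2:
ΣP(Year 2)Q(Year 1) = 27.39×25 + 2.53×235 + 645.10×5 = 684.75 + 594.55 + 3225.5 = 4504.8
ΣP(Year 1)Q(Year 1) = 29.15×25 + 2.53×235 + 774.60×5 = 728.75 + 594.55 + 3873 = 5196.3
link = 4504.8/5196.3 = 0.866925
Chained index = 100 × 1.193068 × 0.866925 = 103.4300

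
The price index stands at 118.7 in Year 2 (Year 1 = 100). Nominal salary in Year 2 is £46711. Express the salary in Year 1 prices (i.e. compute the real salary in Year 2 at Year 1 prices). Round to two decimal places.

39352.15

Real = Nominal ÷ (Index/100) = 46711 ÷ (118.7/100)
     = 46711 ÷ 1.187 = 39352.1483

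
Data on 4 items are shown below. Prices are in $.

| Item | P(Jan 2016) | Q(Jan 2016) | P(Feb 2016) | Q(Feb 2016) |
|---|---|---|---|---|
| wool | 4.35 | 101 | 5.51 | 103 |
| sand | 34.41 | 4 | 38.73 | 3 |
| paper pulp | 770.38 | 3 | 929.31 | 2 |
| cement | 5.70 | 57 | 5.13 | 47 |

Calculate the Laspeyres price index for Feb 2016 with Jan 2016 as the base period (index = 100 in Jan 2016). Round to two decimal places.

Laspeyres price index uses base-period quantities as weights.
ΣP(Feb 2016)·Q(Jan 2016) = 5.51×101 + 38.73×4 + 929.31×3 + 5.13×57 = 556.51 + 154.92 + 2787.93 + 292.41 = 3791.77
ΣP(Jan 2016)·Q(Jan 2016) = 4.35×101 + 34.41×4 + 770.38×3 + 5.70×57 = 439.35 + 137.64 + 2311.14 + 324.9 = 3213.03
Index = 3791.77 / 3213.03 × 100 = 118.0123

118.01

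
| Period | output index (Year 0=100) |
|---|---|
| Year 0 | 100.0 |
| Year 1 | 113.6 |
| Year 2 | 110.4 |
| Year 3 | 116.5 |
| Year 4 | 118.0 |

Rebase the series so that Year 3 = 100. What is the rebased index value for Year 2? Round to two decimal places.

Rebased(Year 2) = 110.4 / 116.5 × 100 = 94.7639

94.76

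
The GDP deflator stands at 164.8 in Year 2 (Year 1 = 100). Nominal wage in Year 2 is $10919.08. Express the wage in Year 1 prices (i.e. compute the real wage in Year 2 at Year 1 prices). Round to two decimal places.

6625.66

Real = Nominal ÷ (Index/100) = 10919.08 ÷ (164.8/100)
     = 10919.08 ÷ 1.648 = 6625.6553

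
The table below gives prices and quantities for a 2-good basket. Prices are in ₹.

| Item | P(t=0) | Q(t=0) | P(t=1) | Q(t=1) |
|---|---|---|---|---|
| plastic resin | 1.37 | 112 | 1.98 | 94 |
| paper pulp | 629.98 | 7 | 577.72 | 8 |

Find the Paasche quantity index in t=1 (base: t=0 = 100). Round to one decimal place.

Paasche quantity index uses current-period prices as weights.
ΣP(t=1)·Q(t=1) = 1.98×94 + 577.72×8 = 186.12 + 4621.76 = 4807.88
ΣP(t=1)·Q(t=0) = 1.98×112 + 577.72×7 = 221.76 + 4044.04 = 4265.8
Index = 4807.88 / 4265.8 × 100 = 112.7076

112.7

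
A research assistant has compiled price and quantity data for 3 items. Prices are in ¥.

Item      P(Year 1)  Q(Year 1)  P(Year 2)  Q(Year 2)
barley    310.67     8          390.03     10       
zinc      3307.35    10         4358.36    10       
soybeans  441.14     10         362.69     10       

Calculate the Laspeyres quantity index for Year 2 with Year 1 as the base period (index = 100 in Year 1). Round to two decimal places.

Laspeyres quantity index uses base-period prices as weights.
ΣP(Year 1)·Q(Year 2) = 310.67×10 + 3307.35×10 + 441.14×10 = 3106.7 + 33073.5 + 4411.4 = 40591.6
ΣP(Year 1)·Q(Year 1) = 310.67×8 + 3307.35×10 + 441.14×10 = 2485.36 + 33073.5 + 4411.4 = 39970.26
Index = 40591.6 / 39970.26 × 100 = 101.5545

101.55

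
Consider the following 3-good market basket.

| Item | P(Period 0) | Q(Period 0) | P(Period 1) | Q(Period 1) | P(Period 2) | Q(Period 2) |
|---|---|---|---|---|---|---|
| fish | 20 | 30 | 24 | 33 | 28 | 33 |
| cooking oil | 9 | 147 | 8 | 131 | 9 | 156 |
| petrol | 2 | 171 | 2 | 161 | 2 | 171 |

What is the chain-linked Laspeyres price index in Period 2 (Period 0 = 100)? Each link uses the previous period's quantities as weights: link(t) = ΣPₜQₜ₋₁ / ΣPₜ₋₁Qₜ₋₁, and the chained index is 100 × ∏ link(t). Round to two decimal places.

110.83

Link Period 0→Period 1:
ΣP(Period 1)Q(Period 0) = 24×30 + 8×147 + 2×171 = 720 + 1176 + 342 = 2238
ΣP(Period 0)Q(Period 0) = 20×30 + 9×147 + 2×171 = 600 + 1323 + 342 = 2265
link = 2238/2265 = 0.988079
Link Period 1→Period 2:
ΣP(Period 2)Q(Period 1) = 28×33 + 9×131 + 2×161 = 924 + 1179 + 322 = 2425
ΣP(Period 1)Q(Period 1) = 24×33 + 8×131 + 2×161 = 792 + 1048 + 322 = 2162
link = 2425/2162 = 1.121647
Chained index = 100 × 0.988079 × 1.121647 = 110.8276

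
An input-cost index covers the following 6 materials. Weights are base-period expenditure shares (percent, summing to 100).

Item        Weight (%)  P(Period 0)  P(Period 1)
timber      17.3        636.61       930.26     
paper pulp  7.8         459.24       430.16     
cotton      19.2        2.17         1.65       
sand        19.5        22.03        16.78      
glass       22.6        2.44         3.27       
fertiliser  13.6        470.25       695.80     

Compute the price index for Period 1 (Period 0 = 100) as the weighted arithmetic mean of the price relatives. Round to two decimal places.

timber: 17.3 × (930.26/636.61) = 17.3 × 1.461271 = 25.2800
paper pulp: 7.8 × (430.16/459.24) = 7.8 × 0.936678 = 7.3061
cotton: 19.2 × (1.65/2.17) = 19.2 × 0.760369 = 14.5991
sand: 19.5 × (16.78/22.03) = 19.5 × 0.761689 = 14.8529
glass: 22.6 × (3.27/2.44) = 22.6 × 1.340164 = 30.2877
fertiliser: 13.6 × (695.80/470.25) = 13.6 × 1.479638 = 20.1231
Index = Σ wᵢ·(p₁ᵢ/p₀ᵢ) = 25.2800 + 7.3061 + 14.5991 + 14.8529 + 30.2877 + 20.1231 = 112.4489

112.45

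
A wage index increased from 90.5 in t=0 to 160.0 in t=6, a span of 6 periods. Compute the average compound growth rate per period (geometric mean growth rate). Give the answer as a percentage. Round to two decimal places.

Growth factor = (160.0/90.5)^(1/6) = (1.767956)^(1/6) = 1.099627
Growth rate = 1.099627 − 1 = 0.099627 = 9.9627%

9.96%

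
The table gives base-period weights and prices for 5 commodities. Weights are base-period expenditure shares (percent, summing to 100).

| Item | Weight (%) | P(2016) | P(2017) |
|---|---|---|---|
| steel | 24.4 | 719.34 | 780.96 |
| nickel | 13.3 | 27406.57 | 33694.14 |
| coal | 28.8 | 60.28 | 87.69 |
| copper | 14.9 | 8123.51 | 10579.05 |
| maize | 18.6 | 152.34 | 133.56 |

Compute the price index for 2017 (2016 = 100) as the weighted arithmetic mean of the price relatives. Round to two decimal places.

120.45

steel: 24.4 × (780.96/719.34) = 24.4 × 1.085662 = 26.4901
nickel: 13.3 × (33694.14/27406.57) = 13.3 × 1.229418 = 16.3513
coal: 28.8 × (87.69/60.28) = 28.8 × 1.454711 = 41.8957
copper: 14.9 × (10579.05/8123.51) = 14.9 × 1.302276 = 19.4039
maize: 18.6 × (133.56/152.34) = 18.6 × 0.876723 = 16.3071
Index = Σ wᵢ·(p₁ᵢ/p₀ᵢ) = 26.4901 + 16.3513 + 41.8957 + 19.4039 + 16.3071 = 120.4481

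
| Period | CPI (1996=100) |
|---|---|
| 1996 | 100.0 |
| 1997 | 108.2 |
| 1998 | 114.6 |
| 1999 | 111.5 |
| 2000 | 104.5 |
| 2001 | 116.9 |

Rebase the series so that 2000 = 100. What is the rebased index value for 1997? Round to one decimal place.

Rebased(1997) = 108.2 / 104.5 × 100 = 103.5407

103.5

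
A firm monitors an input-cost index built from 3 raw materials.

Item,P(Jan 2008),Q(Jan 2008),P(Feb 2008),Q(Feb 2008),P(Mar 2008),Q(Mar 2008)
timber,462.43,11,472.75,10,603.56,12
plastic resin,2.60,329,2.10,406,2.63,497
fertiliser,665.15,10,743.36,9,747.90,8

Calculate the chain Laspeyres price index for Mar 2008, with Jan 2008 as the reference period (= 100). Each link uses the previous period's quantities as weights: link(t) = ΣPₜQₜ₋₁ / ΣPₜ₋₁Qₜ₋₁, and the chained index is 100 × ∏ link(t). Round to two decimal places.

Link Jan 2008→Feb 2008:
ΣP(Feb 2008)Q(Jan 2008) = 472.75×11 + 2.10×329 + 743.36×10 = 5200.25 + 690.9 + 7433.6 = 13324.75
ΣP(Jan 2008)Q(Jan 2008) = 462.43×11 + 2.60×329 + 665.15×10 = 5086.73 + 855.4 + 6651.5 = 12593.63
link = 13324.75/12593.63 = 1.058055
Link Feb 2008→Mar 2008:
ΣP(Mar 2008)Q(Feb 2008) = 603.56×10 + 2.63×406 + 747.90×9 = 6035.6 + 1067.78 + 6731.1 = 13834.48
ΣP(Feb 2008)Q(Feb 2008) = 472.75×10 + 2.10×406 + 743.36×9 = 4727.5 + 852.6 + 6690.24 = 12270.34
link = 13834.48/12270.34 = 1.127473
Chained index = 100 × 1.058055 × 1.127473 = 119.2928

119.29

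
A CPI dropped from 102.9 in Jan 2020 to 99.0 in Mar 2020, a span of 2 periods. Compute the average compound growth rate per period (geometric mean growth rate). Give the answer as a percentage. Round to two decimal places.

Growth factor = (99.0/102.9)^(1/2) = (0.962099)^(1/2) = 0.980867
Growth rate = 0.980867 − 1 = -0.019133 = -1.9133%

-1.91%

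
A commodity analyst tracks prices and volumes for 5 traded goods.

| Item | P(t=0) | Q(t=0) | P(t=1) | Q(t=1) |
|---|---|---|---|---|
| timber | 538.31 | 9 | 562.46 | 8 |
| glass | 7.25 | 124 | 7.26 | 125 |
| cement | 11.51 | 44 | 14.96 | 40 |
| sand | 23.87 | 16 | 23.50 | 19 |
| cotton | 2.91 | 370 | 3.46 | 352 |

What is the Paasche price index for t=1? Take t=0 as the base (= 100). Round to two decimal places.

107.26

Paasche price index uses current-period quantities as weights.
ΣP(t=1)·Q(t=1) = 562.46×8 + 7.26×125 + 14.96×40 + 23.50×19 + 3.46×352 = 4499.68 + 907.5 + 598.4 + 446.5 + 1217.92 = 7670
ΣP(t=0)·Q(t=1) = 538.31×8 + 7.25×125 + 11.51×40 + 23.87×19 + 2.91×352 = 4306.48 + 906.25 + 460.4 + 453.53 + 1024.32 = 7150.98
Index = 7670 / 7150.98 × 100 = 107.2580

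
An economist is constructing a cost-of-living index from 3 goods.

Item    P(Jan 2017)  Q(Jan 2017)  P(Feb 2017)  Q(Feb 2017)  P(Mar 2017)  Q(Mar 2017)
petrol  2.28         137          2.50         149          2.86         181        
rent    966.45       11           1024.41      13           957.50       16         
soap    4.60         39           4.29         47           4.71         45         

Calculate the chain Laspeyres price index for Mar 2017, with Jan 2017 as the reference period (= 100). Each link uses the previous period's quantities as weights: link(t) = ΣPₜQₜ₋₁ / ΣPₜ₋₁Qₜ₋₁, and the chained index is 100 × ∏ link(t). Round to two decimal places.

99.82

Link Jan 2017→Feb 2017:
ΣP(Feb 2017)Q(Jan 2017) = 2.50×137 + 1024.41×11 + 4.29×39 = 342.5 + 11268.51 + 167.31 = 11778.32
ΣP(Jan 2017)Q(Jan 2017) = 2.28×137 + 966.45×11 + 4.60×39 = 312.36 + 10630.95 + 179.4 = 11122.71
link = 11778.32/11122.71 = 1.058943
Link Feb 2017→Mar 2017:
ΣP(Mar 2017)Q(Feb 2017) = 2.86×149 + 957.50×13 + 4.71×47 = 426.14 + 12447.5 + 221.37 = 13095.01
ΣP(Feb 2017)Q(Feb 2017) = 2.50×149 + 1024.41×13 + 4.29×47 = 372.5 + 13317.33 + 201.63 = 13891.46
link = 13095.01/13891.46 = 0.942666
Chained index = 100 × 1.058943 × 0.942666 = 99.8230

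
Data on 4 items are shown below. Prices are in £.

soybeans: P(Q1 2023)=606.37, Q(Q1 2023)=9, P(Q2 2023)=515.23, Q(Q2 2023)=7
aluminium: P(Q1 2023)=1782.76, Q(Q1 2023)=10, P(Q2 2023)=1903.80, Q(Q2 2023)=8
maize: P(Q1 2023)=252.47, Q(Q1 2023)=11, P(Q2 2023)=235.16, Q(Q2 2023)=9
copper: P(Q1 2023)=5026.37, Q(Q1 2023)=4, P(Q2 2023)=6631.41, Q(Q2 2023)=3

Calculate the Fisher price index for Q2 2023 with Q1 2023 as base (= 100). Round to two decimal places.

114.13

Laspeyres component (base-period weights):
ΣP(Q2 2023)Q(Q1 2023) = 515.23×9 + 1903.80×10 + 235.16×11 + 6631.41×4 = 4637.07 + 19038 + 2586.76 + 26525.64 = 52787.47
ΣP(Q1 2023)Q(Q1 2023) = 606.37×9 + 1782.76×10 + 252.47×11 + 5026.37×4 = 5457.33 + 17827.6 + 2777.17 + 20105.48 = 46167.58
L = 52787.47 / 46167.58 × 100 = 114.3388
Paasche component (current-period weights):
ΣP(Q2 2023)Q(Q2 2023) = 515.23×7 + 1903.80×8 + 235.16×9 + 6631.41×3 = 3606.61 + 15230.4 + 2116.44 + 19894.23 = 40847.68
ΣP(Q1 2023)Q(Q2 2023) = 606.37×7 + 1782.76×8 + 252.47×9 + 5026.37×3 = 4244.59 + 14262.08 + 2272.23 + 15079.11 = 35858.01
P = 40847.68 / 35858.01 × 100 = 113.9151
Fisher = √(L × P) = √(114.3388 × 113.9151) = 114.1268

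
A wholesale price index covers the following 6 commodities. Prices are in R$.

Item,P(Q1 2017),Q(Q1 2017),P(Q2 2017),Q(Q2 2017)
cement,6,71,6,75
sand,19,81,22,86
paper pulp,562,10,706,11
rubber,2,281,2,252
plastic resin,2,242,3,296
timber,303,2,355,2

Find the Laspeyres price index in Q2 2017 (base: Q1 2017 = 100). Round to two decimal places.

121.97

Laspeyres price index uses base-period quantities as weights.
ΣP(Q2 2017)·Q(Q1 2017) = 6×71 + 22×81 + 706×10 + 2×281 + 3×242 + 355×2 = 426 + 1782 + 7060 + 562 + 726 + 710 = 11266
ΣP(Q1 2017)·Q(Q1 2017) = 6×71 + 19×81 + 562×10 + 2×281 + 2×242 + 303×2 = 426 + 1539 + 5620 + 562 + 484 + 606 = 9237
Index = 11266 / 9237 × 100 = 121.9660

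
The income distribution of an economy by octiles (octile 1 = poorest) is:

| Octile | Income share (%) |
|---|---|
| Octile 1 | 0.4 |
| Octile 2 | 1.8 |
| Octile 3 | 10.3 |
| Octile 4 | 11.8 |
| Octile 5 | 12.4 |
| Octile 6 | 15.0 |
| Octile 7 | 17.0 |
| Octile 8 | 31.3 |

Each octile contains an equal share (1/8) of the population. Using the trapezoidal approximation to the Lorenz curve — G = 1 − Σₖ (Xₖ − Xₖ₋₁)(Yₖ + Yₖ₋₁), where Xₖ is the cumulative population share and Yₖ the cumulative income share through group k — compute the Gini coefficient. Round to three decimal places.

0.384

Cumulative income shares Yₖ: 0.0040, 0.0220, 0.1250, 0.2430, 0.3670, 0.5170, 0.6870, 1.0000
Σ (Xₖ−Xₖ₋₁)(Yₖ+Yₖ₋₁) = (1/8)(0.0040+0.0000) + (1/8)(0.0220+0.0040) + (1/8)(0.1250+0.0220) + (1/8)(0.2430+0.1250) + (1/8)(0.3670+0.2430) + (1/8)(0.5170+0.3670) + (1/8)(0.6870+0.5170) + (1/8)(1.0000+0.6870)
  = 0.0005 + 0.0033 + 0.0184 + 0.0460 + 0.0762 + 0.1105 + 0.1505 + 0.2109 = 0.6163
G = 1 − 0.6163 = 0.3837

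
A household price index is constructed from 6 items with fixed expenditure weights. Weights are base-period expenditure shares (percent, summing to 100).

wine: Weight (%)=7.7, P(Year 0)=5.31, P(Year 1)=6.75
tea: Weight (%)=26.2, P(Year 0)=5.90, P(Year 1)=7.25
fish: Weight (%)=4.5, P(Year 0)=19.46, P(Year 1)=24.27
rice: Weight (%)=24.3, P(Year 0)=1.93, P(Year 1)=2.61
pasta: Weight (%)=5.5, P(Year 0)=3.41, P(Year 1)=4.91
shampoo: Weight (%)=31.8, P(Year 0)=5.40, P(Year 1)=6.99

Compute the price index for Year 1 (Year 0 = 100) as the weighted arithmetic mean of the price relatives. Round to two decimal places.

129.54

wine: 7.7 × (6.75/5.31) = 7.7 × 1.271186 = 9.7881
tea: 26.2 × (7.25/5.90) = 26.2 × 1.228814 = 32.1949
fish: 4.5 × (24.27/19.46) = 4.5 × 1.247174 = 5.6123
rice: 24.3 × (2.61/1.93) = 24.3 × 1.352332 = 32.8617
pasta: 5.5 × (4.91/3.41) = 5.5 × 1.439883 = 7.9194
shampoo: 31.8 × (6.99/5.40) = 31.8 × 1.294444 = 41.1633
Index = Σ wᵢ·(p₁ᵢ/p₀ᵢ) = 9.7881 + 32.1949 + 5.6123 + 32.8617 + 7.9194 + 41.1633 = 129.5397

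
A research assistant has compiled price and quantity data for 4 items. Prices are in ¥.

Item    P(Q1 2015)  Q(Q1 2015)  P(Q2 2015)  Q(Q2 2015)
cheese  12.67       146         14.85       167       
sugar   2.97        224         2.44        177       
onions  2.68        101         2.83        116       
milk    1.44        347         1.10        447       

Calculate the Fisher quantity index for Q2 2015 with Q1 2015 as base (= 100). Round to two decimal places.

Laspeyres component (base-period weights):
ΣP(Q1 2015)Q(Q2 2015) = 12.67×167 + 2.97×177 + 2.68×116 + 1.44×447 = 2115.89 + 525.69 + 310.88 + 643.68 = 3596.14
ΣP(Q1 2015)Q(Q1 2015) = 12.67×146 + 2.97×224 + 2.68×101 + 1.44×347 = 1849.82 + 665.28 + 270.68 + 499.68 = 3285.46
L = 3596.14 / 3285.46 × 100 = 109.4562
Paasche component (current-period weights):
ΣP(Q2 2015)Q(Q2 2015) = 14.85×167 + 2.44×177 + 2.83×116 + 1.10×447 = 2479.95 + 431.88 + 328.28 + 491.7 = 3731.81
ΣP(Q2 2015)Q(Q1 2015) = 14.85×146 + 2.44×224 + 2.83×101 + 1.10×347 = 2168.1 + 546.56 + 285.83 + 381.7 = 3382.19
P = 3731.81 / 3382.19 × 100 = 110.3371
Fisher = √(L × P) = √(109.4562 × 110.3371) = 109.8958

109.90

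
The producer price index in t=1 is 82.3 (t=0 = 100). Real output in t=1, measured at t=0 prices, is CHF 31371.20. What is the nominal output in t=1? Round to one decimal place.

Nominal = Real × (Index/100) = 31371.20 × (82.3/100)
        = 31371.20 × 0.823 = 25818.4976

25818.5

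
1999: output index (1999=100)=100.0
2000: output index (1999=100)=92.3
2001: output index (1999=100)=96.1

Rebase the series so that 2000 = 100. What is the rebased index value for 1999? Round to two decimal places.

108.34

Rebased(1999) = 100.0 / 92.3 × 100 = 108.3424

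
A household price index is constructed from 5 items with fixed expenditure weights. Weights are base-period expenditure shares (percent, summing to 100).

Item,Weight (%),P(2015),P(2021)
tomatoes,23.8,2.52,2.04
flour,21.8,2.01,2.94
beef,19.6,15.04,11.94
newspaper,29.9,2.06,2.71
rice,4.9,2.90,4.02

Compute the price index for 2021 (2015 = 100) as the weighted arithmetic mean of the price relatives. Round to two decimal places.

112.84

tomatoes: 23.8 × (2.04/2.52) = 23.8 × 0.809524 = 19.2667
flour: 21.8 × (2.94/2.01) = 21.8 × 1.462687 = 31.8866
beef: 19.6 × (11.94/15.04) = 19.6 × 0.793883 = 15.5601
newspaper: 29.9 × (2.71/2.06) = 29.9 × 1.315534 = 39.3345
rice: 4.9 × (4.02/2.90) = 4.9 × 1.386207 = 6.7924
Index = Σ wᵢ·(p₁ᵢ/p₀ᵢ) = 19.2667 + 31.8866 + 15.5601 + 39.3345 + 6.7924 = 112.8402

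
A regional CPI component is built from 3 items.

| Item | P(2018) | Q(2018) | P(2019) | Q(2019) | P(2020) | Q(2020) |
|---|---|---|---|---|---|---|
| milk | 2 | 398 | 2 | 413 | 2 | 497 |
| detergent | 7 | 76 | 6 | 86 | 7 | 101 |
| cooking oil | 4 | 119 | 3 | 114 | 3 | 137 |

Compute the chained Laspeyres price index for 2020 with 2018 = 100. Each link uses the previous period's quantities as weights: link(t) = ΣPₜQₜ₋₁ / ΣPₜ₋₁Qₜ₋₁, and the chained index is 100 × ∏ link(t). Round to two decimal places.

Link 2018→2019:
ΣP(2019)Q(2018) = 2×398 + 6×76 + 3×119 = 796 + 456 + 357 = 1609
ΣP(2018)Q(2018) = 2×398 + 7×76 + 4×119 = 796 + 532 + 476 = 1804
link = 1609/1804 = 0.891907
Link 2019→2020:
ΣP(2020)Q(2019) = 2×413 + 7×86 + 3×114 = 826 + 602 + 342 = 1770
ΣP(2019)Q(2019) = 2×413 + 6×86 + 3×114 = 826 + 516 + 342 = 1684
link = 1770/1684 = 1.051069
Chained index = 100 × 0.891907 × 1.051069 = 93.7456

93.75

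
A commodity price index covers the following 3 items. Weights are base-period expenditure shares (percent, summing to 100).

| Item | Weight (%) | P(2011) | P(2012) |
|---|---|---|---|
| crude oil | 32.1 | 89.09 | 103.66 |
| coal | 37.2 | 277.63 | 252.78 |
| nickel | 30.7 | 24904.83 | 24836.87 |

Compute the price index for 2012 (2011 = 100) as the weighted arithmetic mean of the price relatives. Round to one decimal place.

101.8

crude oil: 32.1 × (103.66/89.09) = 32.1 × 1.163542 = 37.3497
coal: 37.2 × (252.78/277.63) = 37.2 × 0.910492 = 33.8703
nickel: 30.7 × (24836.87/24904.83) = 30.7 × 0.997271 = 30.6162
Index = Σ wᵢ·(p₁ᵢ/p₀ᵢ) = 37.3497 + 33.8703 + 30.6162 = 101.8363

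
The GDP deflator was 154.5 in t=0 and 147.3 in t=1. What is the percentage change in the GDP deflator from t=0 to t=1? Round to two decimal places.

-4.66%

Change = (147.3 − 154.5) / 154.5 × 100
       = -7.2 / 154.5 × 100 = -4.6602%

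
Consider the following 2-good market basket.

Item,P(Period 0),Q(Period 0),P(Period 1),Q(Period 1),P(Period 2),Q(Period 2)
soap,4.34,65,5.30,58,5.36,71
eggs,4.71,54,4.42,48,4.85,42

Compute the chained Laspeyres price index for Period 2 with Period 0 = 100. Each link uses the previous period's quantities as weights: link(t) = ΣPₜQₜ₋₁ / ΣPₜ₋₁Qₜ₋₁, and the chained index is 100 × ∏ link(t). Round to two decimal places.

113.76

Link Period 0→Period 1:
ΣP(Period 1)Q(Period 0) = 5.30×65 + 4.42×54 = 344.5 + 238.68 = 583.18
ΣP(Period 0)Q(Period 0) = 4.34×65 + 4.71×54 = 282.1 + 254.34 = 536.44
link = 583.18/536.44 = 1.087130
Link Period 1→Period 2:
ΣP(Period 2)Q(Period 1) = 5.36×58 + 4.85×48 = 310.88 + 232.8 = 543.68
ΣP(Period 1)Q(Period 1) = 5.30×58 + 4.42×48 = 307.4 + 212.16 = 519.56
link = 543.68/519.56 = 1.046424
Chained index = 100 × 1.087130 × 1.046424 = 113.7599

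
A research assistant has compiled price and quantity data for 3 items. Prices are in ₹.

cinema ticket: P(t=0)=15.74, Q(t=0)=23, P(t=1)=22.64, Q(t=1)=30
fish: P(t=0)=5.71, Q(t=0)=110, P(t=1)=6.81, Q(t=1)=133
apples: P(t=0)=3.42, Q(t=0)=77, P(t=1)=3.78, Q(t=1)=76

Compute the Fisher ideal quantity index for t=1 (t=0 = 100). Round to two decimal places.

119.47

Laspeyres component (base-period weights):
ΣP(t=0)Q(t=1) = 15.74×30 + 5.71×133 + 3.42×76 = 472.2 + 759.43 + 259.92 = 1491.55
ΣP(t=0)Q(t=0) = 15.74×23 + 5.71×110 + 3.42×77 = 362.02 + 628.1 + 263.34 = 1253.46
L = 1491.55 / 1253.46 × 100 = 118.9946
Paasche component (current-period weights):
ΣP(t=1)Q(t=1) = 22.64×30 + 6.81×133 + 3.78×76 = 679.2 + 905.73 + 287.28 = 1872.21
ΣP(t=1)Q(t=0) = 22.64×23 + 6.81×110 + 3.78×77 = 520.72 + 749.1 + 291.06 = 1560.88
P = 1872.21 / 1560.88 × 100 = 119.9458
Fisher = √(L × P) = √(118.9946 × 119.9458) = 119.4693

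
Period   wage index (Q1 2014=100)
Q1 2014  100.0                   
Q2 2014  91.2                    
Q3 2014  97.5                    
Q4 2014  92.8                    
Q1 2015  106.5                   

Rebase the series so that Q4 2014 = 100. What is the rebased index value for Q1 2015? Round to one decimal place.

114.8

Rebased(Q1 2015) = 106.5 / 92.8 × 100 = 114.7629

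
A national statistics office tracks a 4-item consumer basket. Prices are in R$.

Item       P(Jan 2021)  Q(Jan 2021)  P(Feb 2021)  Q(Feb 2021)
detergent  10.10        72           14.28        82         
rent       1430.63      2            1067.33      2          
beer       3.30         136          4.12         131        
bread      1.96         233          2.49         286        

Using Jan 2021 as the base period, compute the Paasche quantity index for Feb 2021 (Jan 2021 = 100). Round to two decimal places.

105.91

Paasche quantity index uses current-period prices as weights.
ΣP(Feb 2021)·Q(Feb 2021) = 14.28×82 + 1067.33×2 + 4.12×131 + 2.49×286 = 1170.96 + 2134.66 + 539.72 + 712.14 = 4557.48
ΣP(Feb 2021)·Q(Jan 2021) = 14.28×72 + 1067.33×2 + 4.12×136 + 2.49×233 = 1028.16 + 2134.66 + 560.32 + 580.17 = 4303.31
Index = 4557.48 / 4303.31 × 100 = 105.9064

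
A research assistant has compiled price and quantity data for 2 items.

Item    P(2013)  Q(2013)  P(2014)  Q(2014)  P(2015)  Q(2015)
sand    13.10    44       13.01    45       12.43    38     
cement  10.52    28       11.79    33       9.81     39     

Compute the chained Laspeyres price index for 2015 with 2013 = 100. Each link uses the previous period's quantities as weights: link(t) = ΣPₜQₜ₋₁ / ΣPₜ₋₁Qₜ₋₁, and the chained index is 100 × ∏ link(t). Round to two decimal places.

Link 2013→2014:
ΣP(2014)Q(2013) = 13.01×44 + 11.79×28 = 572.44 + 330.12 = 902.56
ΣP(2013)Q(2013) = 13.10×44 + 10.52×28 = 576.4 + 294.56 = 870.96
link = 902.56/870.96 = 1.036282
Link 2014→2015:
ΣP(2015)Q(2014) = 12.43×45 + 9.81×33 = 559.35 + 323.73 = 883.08
ΣP(2014)Q(2014) = 13.01×45 + 11.79×33 = 585.45 + 389.07 = 974.52
link = 883.08/974.52 = 0.906169
Chained index = 100 × 1.036282 × 0.906169 = 93.9047

93.90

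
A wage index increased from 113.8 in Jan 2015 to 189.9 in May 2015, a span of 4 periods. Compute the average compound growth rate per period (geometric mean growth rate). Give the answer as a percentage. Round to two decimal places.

Growth factor = (189.9/113.8)^(1/4) = (1.668717)^(1/4) = 1.136569
Growth rate = 1.136569 − 1 = 0.136569 = 13.6569%

13.66%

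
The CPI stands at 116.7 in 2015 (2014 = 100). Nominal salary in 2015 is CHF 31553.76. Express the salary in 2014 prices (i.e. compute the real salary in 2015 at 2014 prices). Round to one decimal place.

Real = Nominal ÷ (Index/100) = 31553.76 ÷ (116.7/100)
     = 31553.76 ÷ 1.167 = 27038.3548

27038.4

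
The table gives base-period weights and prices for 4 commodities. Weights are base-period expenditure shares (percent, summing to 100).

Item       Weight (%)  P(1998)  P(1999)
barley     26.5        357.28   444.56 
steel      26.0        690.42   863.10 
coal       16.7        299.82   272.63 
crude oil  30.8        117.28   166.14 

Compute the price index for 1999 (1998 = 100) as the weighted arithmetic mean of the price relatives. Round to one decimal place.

124.3

barley: 26.5 × (444.56/357.28) = 26.5 × 1.244290 = 32.9737
steel: 26.0 × (863.10/690.42) = 26.0 × 1.250109 = 32.5028
coal: 16.7 × (272.63/299.82) = 16.7 × 0.909312 = 15.1855
crude oil: 30.8 × (166.14/117.28) = 30.8 × 1.416610 = 43.6316
Index = Σ wᵢ·(p₁ᵢ/p₀ᵢ) = 32.9737 + 32.5028 + 15.1855 + 43.6316 = 124.2936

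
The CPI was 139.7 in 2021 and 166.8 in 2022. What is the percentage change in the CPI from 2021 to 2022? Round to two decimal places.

Change = (166.8 − 139.7) / 139.7 × 100
       = 27.1 / 139.7 × 100 = 19.3987%

19.40%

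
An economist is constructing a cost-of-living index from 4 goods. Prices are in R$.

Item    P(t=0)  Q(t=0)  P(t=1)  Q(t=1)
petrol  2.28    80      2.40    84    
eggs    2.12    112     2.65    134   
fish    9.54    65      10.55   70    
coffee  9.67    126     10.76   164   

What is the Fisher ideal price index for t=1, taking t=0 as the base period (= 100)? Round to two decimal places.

Laspeyres component (base-period weights):
ΣP(t=1)Q(t=0) = 2.40×80 + 2.65×112 + 10.55×65 + 10.76×126 = 192 + 296.8 + 685.75 + 1355.76 = 2530.31
ΣP(t=0)Q(t=0) = 2.28×80 + 2.12×112 + 9.54×65 + 9.67×126 = 182.4 + 237.44 + 620.1 + 1218.42 = 2258.36
L = 2530.31 / 2258.36 × 100 = 112.0419
Paasche component (current-period weights):
ΣP(t=1)Q(t=1) = 2.40×84 + 2.65×134 + 10.55×70 + 10.76×164 = 201.6 + 355.1 + 738.5 + 1764.64 = 3059.84
ΣP(t=0)Q(t=1) = 2.28×84 + 2.12×134 + 9.54×70 + 9.67×164 = 191.52 + 284.08 + 667.8 + 1585.88 = 2729.28
P = 3059.84 / 2729.28 × 100 = 112.1116
Fisher = √(L × P) = √(112.0419 × 112.1116) = 112.0768

112.08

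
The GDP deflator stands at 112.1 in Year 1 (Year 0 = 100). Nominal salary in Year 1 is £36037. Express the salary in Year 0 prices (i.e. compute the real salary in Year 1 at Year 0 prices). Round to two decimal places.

Real = Nominal ÷ (Index/100) = 36037 ÷ (112.1/100)
     = 36037 ÷ 1.121 = 32147.1900

32147.19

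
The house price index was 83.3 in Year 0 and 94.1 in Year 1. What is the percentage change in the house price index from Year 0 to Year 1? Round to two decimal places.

12.97%

Change = (94.1 − 83.3) / 83.3 × 100
       = 10.8 / 83.3 × 100 = 12.9652%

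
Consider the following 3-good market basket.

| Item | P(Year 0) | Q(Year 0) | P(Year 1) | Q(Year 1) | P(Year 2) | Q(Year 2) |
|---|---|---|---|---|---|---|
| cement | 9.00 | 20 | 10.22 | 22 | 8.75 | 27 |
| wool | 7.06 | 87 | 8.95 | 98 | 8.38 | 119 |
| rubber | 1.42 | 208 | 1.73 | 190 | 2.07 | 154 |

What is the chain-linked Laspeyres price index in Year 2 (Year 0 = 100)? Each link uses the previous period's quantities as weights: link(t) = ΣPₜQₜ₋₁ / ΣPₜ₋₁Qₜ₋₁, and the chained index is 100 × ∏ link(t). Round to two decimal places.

Link Year 0→Year 1:
ΣP(Year 1)Q(Year 0) = 10.22×20 + 8.95×87 + 1.73×208 = 204.4 + 778.65 + 359.84 = 1342.89
ΣP(Year 0)Q(Year 0) = 9.00×20 + 7.06×87 + 1.42×208 = 180 + 614.22 + 295.36 = 1089.58
link = 1342.89/1089.58 = 1.232484
Link Year 1→Year 2:
ΣP(Year 2)Q(Year 1) = 8.75×22 + 8.38×98 + 2.07×190 = 192.5 + 821.24 + 393.3 = 1407.04
ΣP(Year 1)Q(Year 1) = 10.22×22 + 8.95×98 + 1.73×190 = 224.84 + 877.1 + 328.7 = 1430.64
link = 1407.04/1430.64 = 0.983504
Chained index = 100 × 1.232484 × 0.983504 = 121.2153

121.22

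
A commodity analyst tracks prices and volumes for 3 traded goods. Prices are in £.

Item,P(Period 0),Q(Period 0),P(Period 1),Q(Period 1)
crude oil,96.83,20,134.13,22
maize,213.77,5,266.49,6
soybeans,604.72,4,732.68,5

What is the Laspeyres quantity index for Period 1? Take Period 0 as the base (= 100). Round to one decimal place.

118.7

Laspeyres quantity index uses base-period prices as weights.
ΣP(Period 0)·Q(Period 1) = 96.83×22 + 213.77×6 + 604.72×5 = 2130.26 + 1282.62 + 3023.6 = 6436.48
ΣP(Period 0)·Q(Period 0) = 96.83×20 + 213.77×5 + 604.72×4 = 1936.6 + 1068.85 + 2418.88 = 5424.33
Index = 6436.48 / 5424.33 × 100 = 118.6594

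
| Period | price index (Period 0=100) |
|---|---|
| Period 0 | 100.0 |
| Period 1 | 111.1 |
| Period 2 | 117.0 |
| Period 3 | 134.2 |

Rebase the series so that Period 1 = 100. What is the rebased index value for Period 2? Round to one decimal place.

Rebased(Period 2) = 117.0 / 111.1 × 100 = 105.3105

105.3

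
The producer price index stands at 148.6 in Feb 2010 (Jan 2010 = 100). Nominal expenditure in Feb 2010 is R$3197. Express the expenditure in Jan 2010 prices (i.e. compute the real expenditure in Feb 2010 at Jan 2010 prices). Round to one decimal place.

Real = Nominal ÷ (Index/100) = 3197 ÷ (148.6/100)
     = 3197 ÷ 1.486 = 2151.4132

2151.4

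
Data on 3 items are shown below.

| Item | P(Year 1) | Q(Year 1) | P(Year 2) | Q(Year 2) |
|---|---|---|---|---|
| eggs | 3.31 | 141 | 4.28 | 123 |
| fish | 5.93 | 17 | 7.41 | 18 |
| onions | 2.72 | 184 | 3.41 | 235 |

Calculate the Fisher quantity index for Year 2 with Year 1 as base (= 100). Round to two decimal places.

Laspeyres component (base-period weights):
ΣP(Year 1)Q(Year 2) = 3.31×123 + 5.93×18 + 2.72×235 = 407.13 + 106.74 + 639.2 = 1153.07
ΣP(Year 1)Q(Year 1) = 3.31×141 + 5.93×17 + 2.72×184 = 466.71 + 100.81 + 500.48 = 1068
L = 1153.07 / 1068 × 100 = 107.9654
Paasche component (current-period weights):
ΣP(Year 2)Q(Year 2) = 4.28×123 + 7.41×18 + 3.41×235 = 526.44 + 133.38 + 801.35 = 1461.17
ΣP(Year 2)Q(Year 1) = 4.28×141 + 7.41×17 + 3.41×184 = 603.48 + 125.97 + 627.44 = 1356.89
P = 1461.17 / 1356.89 × 100 = 107.6852
Fisher = √(L × P) = √(107.9654 × 107.6852) = 107.8252

107.83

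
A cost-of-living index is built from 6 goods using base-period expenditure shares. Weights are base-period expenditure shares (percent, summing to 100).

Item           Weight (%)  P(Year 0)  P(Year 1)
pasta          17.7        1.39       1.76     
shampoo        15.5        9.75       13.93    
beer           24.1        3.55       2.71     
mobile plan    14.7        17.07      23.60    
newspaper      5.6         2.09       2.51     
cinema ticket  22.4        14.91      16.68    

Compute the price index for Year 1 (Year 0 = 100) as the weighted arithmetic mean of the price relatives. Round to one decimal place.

pasta: 17.7 × (1.76/1.39) = 17.7 × 1.266187 = 22.4115
shampoo: 15.5 × (13.93/9.75) = 15.5 × 1.428718 = 22.1451
beer: 24.1 × (2.71/3.55) = 24.1 × 0.763380 = 18.3975
mobile plan: 14.7 × (23.60/17.07) = 14.7 × 1.382542 = 20.3234
newspaper: 5.6 × (2.51/2.09) = 5.6 × 1.200957 = 6.7254
cinema ticket: 22.4 × (16.68/14.91) = 22.4 × 1.118712 = 25.0592
Index = Σ wᵢ·(p₁ᵢ/p₀ᵢ) = 22.4115 + 22.1451 + 18.3975 + 20.3234 + 6.7254 + 25.0592 = 115.0620

115.1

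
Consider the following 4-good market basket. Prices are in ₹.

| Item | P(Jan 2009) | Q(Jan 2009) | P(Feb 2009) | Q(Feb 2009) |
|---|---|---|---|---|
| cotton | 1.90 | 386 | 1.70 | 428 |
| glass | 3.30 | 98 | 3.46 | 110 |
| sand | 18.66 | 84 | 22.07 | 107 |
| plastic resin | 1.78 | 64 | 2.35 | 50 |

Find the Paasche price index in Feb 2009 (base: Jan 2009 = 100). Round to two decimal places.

109.98

Paasche price index uses current-period quantities as weights.
ΣP(Feb 2009)·Q(Feb 2009) = 1.70×428 + 3.46×110 + 22.07×107 + 2.35×50 = 727.6 + 380.6 + 2361.49 + 117.5 = 3587.19
ΣP(Jan 2009)·Q(Feb 2009) = 1.90×428 + 3.30×110 + 18.66×107 + 1.78×50 = 813.2 + 363 + 1996.62 + 89 = 3261.82
Index = 3587.19 / 3261.82 × 100 = 109.9751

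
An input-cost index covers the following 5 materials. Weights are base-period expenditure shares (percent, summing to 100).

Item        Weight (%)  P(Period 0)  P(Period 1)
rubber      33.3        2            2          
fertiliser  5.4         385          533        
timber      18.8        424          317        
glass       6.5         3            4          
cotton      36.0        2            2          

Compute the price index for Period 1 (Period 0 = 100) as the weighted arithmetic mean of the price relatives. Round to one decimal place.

rubber: 33.3 × (2/2) = 33.3 × 1.000000 = 33.3000
fertiliser: 5.4 × (533/385) = 5.4 × 1.384416 = 7.4758
timber: 18.8 × (317/424) = 18.8 × 0.747642 = 14.0557
glass: 6.5 × (4/3) = 6.5 × 1.333333 = 8.6667
cotton: 36.0 × (2/2) = 36.0 × 1.000000 = 36.0000
Index = Σ wᵢ·(p₁ᵢ/p₀ᵢ) = 33.3000 + 7.4758 + 14.0557 + 8.6667 + 36.0000 = 99.4982

99.5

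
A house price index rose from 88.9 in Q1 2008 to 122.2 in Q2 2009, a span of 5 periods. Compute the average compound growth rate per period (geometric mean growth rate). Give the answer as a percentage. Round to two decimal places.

Growth factor = (122.2/88.9)^(1/5) = (1.374578)^(1/5) = 1.065697
Growth rate = 1.065697 − 1 = 0.065697 = 6.5697%

6.57%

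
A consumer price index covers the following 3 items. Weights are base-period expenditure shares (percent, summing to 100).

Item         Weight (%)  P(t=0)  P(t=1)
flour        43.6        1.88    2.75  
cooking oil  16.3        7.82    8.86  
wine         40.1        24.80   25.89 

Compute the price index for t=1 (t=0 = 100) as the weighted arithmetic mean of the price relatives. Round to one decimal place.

124.1

flour: 43.6 × (2.75/1.88) = 43.6 × 1.462766 = 63.7766
cooking oil: 16.3 × (8.86/7.82) = 16.3 × 1.132992 = 18.4678
wine: 40.1 × (25.89/24.80) = 40.1 × 1.043952 = 41.8625
Index = Σ wᵢ·(p₁ᵢ/p₀ᵢ) = 63.7766 + 18.4678 + 41.8625 = 124.1068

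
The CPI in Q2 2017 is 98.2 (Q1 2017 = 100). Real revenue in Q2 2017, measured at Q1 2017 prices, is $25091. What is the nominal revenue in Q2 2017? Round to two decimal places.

24639.36

Nominal = Real × (Index/100) = 25091 × (98.2/100)
        = 25091 × 0.982 = 24639.3620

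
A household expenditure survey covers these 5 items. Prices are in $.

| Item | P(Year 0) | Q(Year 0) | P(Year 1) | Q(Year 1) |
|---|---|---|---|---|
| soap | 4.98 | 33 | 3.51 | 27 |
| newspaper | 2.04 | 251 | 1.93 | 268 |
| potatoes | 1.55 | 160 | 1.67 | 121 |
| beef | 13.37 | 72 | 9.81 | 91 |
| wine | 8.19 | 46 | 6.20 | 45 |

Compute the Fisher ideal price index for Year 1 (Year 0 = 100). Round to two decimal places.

Laspeyres component (base-period weights):
ΣP(Year 1)Q(Year 0) = 3.51×33 + 1.93×251 + 1.67×160 + 9.81×72 + 6.20×46 = 115.83 + 484.43 + 267.2 + 706.32 + 285.2 = 1858.98
ΣP(Year 0)Q(Year 0) = 4.98×33 + 2.04×251 + 1.55×160 + 13.37×72 + 8.19×46 = 164.34 + 512.04 + 248 + 962.64 + 376.74 = 2263.76
L = 1858.98 / 2263.76 × 100 = 82.1191
Paasche component (current-period weights):
ΣP(Year 1)Q(Year 1) = 3.51×27 + 1.93×268 + 1.67×121 + 9.81×91 + 6.20×45 = 94.77 + 517.24 + 202.07 + 892.71 + 279 = 1985.79
ΣP(Year 0)Q(Year 1) = 4.98×27 + 2.04×268 + 1.55×121 + 13.37×91 + 8.19×45 = 134.46 + 546.72 + 187.55 + 1216.67 + 368.55 = 2453.95
P = 1985.79 / 2453.95 × 100 = 80.9222
Fisher = √(L × P) = √(82.1191 × 80.9222) = 81.5185

81.52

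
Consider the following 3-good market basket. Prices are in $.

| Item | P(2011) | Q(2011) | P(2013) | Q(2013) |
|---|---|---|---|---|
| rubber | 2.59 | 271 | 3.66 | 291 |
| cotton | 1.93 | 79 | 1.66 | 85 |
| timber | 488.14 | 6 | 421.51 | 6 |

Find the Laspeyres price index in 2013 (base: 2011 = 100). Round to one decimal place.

Laspeyres price index uses base-period quantities as weights.
ΣP(2013)·Q(2011) = 3.66×271 + 1.66×79 + 421.51×6 = 991.86 + 131.14 + 2529.06 = 3652.06
ΣP(2011)·Q(2011) = 2.59×271 + 1.93×79 + 488.14×6 = 701.89 + 152.47 + 2928.84 = 3783.2
Index = 3652.06 / 3783.2 × 100 = 96.5336

96.5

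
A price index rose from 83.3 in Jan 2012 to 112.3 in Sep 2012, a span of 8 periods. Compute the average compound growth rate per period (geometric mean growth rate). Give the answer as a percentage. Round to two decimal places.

Growth factor = (112.3/83.3)^(1/8) = (1.348139)^(1/8) = 1.038047
Growth rate = 1.038047 − 1 = 0.038047 = 3.8047%

3.80%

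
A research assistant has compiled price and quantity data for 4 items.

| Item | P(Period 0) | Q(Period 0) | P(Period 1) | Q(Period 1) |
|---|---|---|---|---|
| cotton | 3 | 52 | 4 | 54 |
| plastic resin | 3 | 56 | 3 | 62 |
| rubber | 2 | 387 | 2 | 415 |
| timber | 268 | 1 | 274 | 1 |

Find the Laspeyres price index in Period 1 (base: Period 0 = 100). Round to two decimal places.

104.25

Laspeyres price index uses base-period quantities as weights.
ΣP(Period 1)·Q(Period 0) = 4×52 + 3×56 + 2×387 + 274×1 = 208 + 168 + 774 + 274 = 1424
ΣP(Period 0)·Q(Period 0) = 3×52 + 3×56 + 2×387 + 268×1 = 156 + 168 + 774 + 268 = 1366
Index = 1424 / 1366 × 100 = 104.2460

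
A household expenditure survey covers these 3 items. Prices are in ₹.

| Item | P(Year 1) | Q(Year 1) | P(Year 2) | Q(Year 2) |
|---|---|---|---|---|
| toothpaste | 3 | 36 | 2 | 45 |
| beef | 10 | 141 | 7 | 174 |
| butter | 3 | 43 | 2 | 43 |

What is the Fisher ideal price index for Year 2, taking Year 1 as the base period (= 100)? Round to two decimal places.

69.54

Laspeyres component (base-period weights):
ΣP(Year 2)Q(Year 1) = 2×36 + 7×141 + 2×43 = 72 + 987 + 86 = 1145
ΣP(Year 1)Q(Year 1) = 3×36 + 10×141 + 3×43 = 108 + 1410 + 129 = 1647
L = 1145 / 1647 × 100 = 69.5203
Paasche component (current-period weights):
ΣP(Year 2)Q(Year 2) = 2×45 + 7×174 + 2×43 = 90 + 1218 + 86 = 1394
ΣP(Year 1)Q(Year 2) = 3×45 + 10×174 + 3×43 = 135 + 1740 + 129 = 2004
P = 1394 / 2004 × 100 = 69.5609
Fisher = √(L × P) = √(69.5203 × 69.5609) = 69.5406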